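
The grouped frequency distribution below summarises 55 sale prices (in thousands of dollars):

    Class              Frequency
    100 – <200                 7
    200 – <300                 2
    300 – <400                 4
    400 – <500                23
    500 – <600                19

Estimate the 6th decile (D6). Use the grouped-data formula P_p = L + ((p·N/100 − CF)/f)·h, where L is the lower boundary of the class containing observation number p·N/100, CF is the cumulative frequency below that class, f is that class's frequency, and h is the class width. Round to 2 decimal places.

486.96

N = 55; target position k = 60/100 · 55 = 33.
Cumulative frequencies: 7, 9, 13, 36, 55.
Observation 33 falls in the class 400 – <500.
L = 400, CF = 13, f = 23, h = 100.
P60 = 400 + ((33 − 13)/23)·100 = 400 + 86.9565 = 486.957.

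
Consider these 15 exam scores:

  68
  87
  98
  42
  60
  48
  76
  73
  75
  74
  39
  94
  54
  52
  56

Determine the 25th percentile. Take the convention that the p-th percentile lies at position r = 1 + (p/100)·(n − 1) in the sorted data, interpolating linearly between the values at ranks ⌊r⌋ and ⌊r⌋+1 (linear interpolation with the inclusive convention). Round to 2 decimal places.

53.00

Sorted: 39, 42, 48, 52, 54, 56, 60, 68, 73, 74, 75, 76, 87, 94, 98.
n = 15.
r = 1 + (25/100)·(15 − 1) = 1 + 3.5 = 4.5.
Rank 4 is 52 and rank 5 is 54.
Interpolate: 52 + 0.5·(54 − 52) = 52 + 0.5·2 = 53.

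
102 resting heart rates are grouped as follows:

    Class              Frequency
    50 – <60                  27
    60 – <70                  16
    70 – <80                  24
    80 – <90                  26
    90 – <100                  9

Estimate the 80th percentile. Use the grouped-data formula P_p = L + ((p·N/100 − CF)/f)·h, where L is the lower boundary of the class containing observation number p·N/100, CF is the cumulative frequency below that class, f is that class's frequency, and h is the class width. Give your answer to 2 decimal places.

N = 102; target position k = 80/100 · 102 = 81.6.
Cumulative frequencies: 27, 43, 67, 93, 102.
Observation 81.6 falls in the class 80 – <90.
L = 80, CF = 67, f = 26, h = 10.
P80 = 80 + ((81.6 − 67)/26)·10 = 80 + 5.61538 = 85.6154.

85.62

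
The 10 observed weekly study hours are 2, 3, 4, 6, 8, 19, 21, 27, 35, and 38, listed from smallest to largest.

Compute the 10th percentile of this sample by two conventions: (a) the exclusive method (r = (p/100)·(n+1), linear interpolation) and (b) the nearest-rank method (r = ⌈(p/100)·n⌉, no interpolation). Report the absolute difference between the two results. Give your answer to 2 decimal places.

0.10

n = 10.
(a) r = 1.1; between ranks 1 (2) and 2 (3): 2.1.
(b) the nearest-rank method: rank 1 → 2.
|2.1 − 2| = 0.1.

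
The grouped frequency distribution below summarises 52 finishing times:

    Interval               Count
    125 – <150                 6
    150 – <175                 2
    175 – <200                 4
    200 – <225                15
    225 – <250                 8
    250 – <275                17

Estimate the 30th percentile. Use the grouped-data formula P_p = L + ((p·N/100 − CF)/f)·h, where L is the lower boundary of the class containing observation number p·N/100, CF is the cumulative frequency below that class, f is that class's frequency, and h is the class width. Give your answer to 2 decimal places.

206.00

N = 52; target position k = 30/100 · 52 = 15.6.
Cumulative frequencies: 6, 8, 12, 27, 35, 52.
Observation 15.6 falls in the class 200 – <225.
L = 200, CF = 12, f = 15, h = 25.
P30 = 200 + ((15.6 − 12)/15)·25 = 200 + 6 = 206.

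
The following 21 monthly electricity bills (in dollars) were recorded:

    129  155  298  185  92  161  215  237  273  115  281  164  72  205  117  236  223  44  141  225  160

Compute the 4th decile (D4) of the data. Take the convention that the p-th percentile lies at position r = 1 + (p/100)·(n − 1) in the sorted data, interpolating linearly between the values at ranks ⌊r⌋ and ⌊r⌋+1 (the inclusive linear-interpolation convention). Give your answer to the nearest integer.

Sorted: 44, 72, 92, 115, 117, 129, 141, 155, 160, 161, 164, 185, 205, 215, 223, 225, 236, 237, 273, 281, 298.
n = 21.
r = 1 + (40/100)·(21 − 1) = 1 + 8 = 9.
r is an integer, so P40 is the value at rank 9: 160.

160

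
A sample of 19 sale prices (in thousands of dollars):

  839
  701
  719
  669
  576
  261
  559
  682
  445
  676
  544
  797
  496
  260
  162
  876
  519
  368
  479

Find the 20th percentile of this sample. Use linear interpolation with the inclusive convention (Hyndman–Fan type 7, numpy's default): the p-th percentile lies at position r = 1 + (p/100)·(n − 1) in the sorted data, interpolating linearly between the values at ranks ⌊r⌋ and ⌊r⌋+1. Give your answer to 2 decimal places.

Sorted: 162, 260, 261, 368, 445, 479, 496, 519, 544, 559, 576, 669, 676, 682, 701, 719, 797, 839, 876.
n = 19.
r = 1 + (20/100)·(19 − 1) = 1 + 3.6 = 4.6.
Rank 4 is 368 and rank 5 is 445.
Interpolate: 368 + 0.6·(445 − 368) = 368 + 0.6·77 = 414.2.

414.20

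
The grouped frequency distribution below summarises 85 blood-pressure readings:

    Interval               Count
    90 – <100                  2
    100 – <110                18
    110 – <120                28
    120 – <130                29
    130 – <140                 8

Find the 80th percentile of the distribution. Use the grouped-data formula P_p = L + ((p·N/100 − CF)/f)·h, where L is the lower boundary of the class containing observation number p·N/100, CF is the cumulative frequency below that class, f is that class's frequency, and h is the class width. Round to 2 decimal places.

126.90

N = 85; target position k = 80/100 · 85 = 68.
Cumulative frequencies: 2, 20, 48, 77, 85.
Observation 68 falls in the class 120 – <130.
L = 120, CF = 48, f = 29, h = 10.
P80 = 120 + ((68 − 48)/29)·10 = 120 + 6.89655 = 126.897.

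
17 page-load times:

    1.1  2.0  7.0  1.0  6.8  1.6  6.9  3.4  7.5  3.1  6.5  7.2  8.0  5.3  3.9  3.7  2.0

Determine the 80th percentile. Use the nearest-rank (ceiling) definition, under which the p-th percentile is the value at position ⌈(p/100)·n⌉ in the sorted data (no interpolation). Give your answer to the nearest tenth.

7.0

Sorted: 1.0, 1.1, 1.6, 2.0, 2.0, 3.1, 3.4, 3.7, 3.9, 5.3, 6.5, 6.8, 6.9, 7.0, 7.2, 7.5, 8.0.
n = 17.
Position = ⌈80/100 · 17⌉ = ⌈13.6⌉ = 14.
The value at rank 14 is 7.0.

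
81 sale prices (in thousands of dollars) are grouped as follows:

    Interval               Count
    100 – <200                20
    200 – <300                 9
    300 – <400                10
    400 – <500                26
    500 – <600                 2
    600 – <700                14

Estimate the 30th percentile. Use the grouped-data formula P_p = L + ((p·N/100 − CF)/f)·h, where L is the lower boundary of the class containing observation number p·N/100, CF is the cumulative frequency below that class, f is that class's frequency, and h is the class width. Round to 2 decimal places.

N = 81; target position k = 30/100 · 81 = 24.3.
Cumulative frequencies: 20, 29, 39, 65, 67, 81.
Observation 24.3 falls in the class 200 – <300.
L = 200, CF = 20, f = 9, h = 100.
P30 = 200 + ((24.3 − 20)/9)·100 = 200 + 47.7778 = 247.778.

247.78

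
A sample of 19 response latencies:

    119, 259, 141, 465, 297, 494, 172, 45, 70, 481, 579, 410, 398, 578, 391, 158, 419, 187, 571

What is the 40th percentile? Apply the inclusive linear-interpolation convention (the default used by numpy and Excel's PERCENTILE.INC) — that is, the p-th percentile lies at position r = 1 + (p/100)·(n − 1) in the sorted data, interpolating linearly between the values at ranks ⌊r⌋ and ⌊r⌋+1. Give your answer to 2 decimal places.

266.60

Sorted: 45, 70, 119, 141, 158, 172, 187, 259, 297, 391, 398, 410, 419, 465, 481, 494, 571, 578, 579.
n = 19.
r = 1 + (40/100)·(19 − 1) = 1 + 7.2 = 8.2.
Rank 8 is 259 and rank 9 is 297.
Interpolate: 259 + 0.2·(297 − 259) = 259 + 0.2·38 = 266.6.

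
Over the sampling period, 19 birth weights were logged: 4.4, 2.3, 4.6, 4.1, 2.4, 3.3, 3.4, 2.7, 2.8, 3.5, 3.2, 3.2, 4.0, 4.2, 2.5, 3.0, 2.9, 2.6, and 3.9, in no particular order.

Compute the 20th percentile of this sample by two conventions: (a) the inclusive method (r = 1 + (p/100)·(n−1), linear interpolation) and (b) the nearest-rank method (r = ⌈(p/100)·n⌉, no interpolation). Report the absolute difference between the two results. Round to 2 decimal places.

0.06

Sorted: 2.3, 2.4, 2.5, 2.6, 2.7, 2.8, 2.9, 3.0, 3.2, 3.2, 3.3, 3.4, 3.5, 3.9, 4.0, 4.1, 4.2, 4.4, 4.6.
n = 19.
(a) r = 4.6; between ranks 4 (2.6) and 5 (2.7): 2.66.
(b) the nearest-rank method: rank 4 → 2.6.
|2.66 − 2.6| = 0.06.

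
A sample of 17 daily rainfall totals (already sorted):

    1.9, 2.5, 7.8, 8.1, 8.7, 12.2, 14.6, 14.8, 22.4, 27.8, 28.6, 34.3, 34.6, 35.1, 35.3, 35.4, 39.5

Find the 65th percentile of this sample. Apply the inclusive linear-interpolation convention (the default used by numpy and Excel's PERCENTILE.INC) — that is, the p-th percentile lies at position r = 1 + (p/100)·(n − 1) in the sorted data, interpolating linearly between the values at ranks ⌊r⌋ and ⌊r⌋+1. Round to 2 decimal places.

30.88

n = 17.
r = 1 + (65/100)·(17 − 1) = 1 + 10.4 = 11.4.
Rank 11 is 28.6 and rank 12 is 34.3.
Interpolate: 28.6 + 0.4·(34.3 − 28.6) = 28.6 + 0.4·5.7 = 30.88.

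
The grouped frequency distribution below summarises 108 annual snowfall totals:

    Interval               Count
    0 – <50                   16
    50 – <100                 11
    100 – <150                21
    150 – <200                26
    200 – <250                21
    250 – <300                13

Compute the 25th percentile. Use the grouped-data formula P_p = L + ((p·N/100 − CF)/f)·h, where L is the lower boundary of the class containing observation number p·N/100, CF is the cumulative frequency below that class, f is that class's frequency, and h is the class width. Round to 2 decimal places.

N = 108; target position k = 25/100 · 108 = 27.
Cumulative frequencies: 16, 27, 48, 74, 95, 108.
Observation 27 falls in the class 50 – <100.
L = 50, CF = 16, f = 11, h = 50.
P25 = 50 + ((27 − 16)/11)·50 = 50 + 50 = 100.

100.00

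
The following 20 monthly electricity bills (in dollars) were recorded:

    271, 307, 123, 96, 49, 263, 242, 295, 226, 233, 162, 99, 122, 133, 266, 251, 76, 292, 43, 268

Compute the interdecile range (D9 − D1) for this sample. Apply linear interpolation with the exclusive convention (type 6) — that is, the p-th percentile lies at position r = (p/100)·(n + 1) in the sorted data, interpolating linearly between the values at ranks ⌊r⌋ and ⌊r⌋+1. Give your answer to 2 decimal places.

Sorted: 43, 49, 76, 96, 99, 122, 123, 133, 162, 226, 233, 242, 251, 263, 266, 268, 271, 292, 295, 307.
n = 20.
P10: r = 2.1; ranks 2–3 are 49, 76; interpolating gives 51.7.
P90: r = 18.9; ranks 18–19 are 292, 295; interpolating gives 294.7.
Difference: 294.7 − 51.7 = 243.

243.00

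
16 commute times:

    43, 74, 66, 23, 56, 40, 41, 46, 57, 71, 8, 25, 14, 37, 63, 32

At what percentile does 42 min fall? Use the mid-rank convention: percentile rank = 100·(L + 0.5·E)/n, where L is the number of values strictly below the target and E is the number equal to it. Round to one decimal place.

Sorted: 8, 14, 23, 25, 32, 37, 40, 41, 43, 46, 56, 57, 63, 66, 71, 74.
Count below 42: L = 8; count equal: E = 0; n = 16.
Percentile rank = 100·(8 + 0.5·0)/16 = 100·8/16 = 50.

50.0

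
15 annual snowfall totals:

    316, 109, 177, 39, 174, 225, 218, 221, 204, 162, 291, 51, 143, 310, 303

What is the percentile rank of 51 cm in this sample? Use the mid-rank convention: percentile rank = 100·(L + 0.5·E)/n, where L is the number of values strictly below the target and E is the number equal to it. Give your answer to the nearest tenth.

10.0

Sorted: 39, 51, 109, 143, 162, 174, 177, 204, 218, 221, 225, 291, 303, 310, 316.
Count below 51: L = 1; count equal: E = 1; n = 15.
Percentile rank = 100·(1 + 0.5·1)/15 = 100·1.5/15 = 10.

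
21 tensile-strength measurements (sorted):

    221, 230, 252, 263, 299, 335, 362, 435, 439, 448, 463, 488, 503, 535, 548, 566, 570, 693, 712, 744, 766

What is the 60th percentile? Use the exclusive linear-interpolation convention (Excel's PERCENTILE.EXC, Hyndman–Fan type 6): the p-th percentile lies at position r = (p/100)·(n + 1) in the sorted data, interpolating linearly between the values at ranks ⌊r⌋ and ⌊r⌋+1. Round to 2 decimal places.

n = 21.
r = (60/100)·(21 + 1) = 13.2.
Rank 13 is 503 and rank 14 is 535.
Interpolate: 503 + 0.2·(535 − 503) = 503 + 0.2·32 = 509.4.

509.40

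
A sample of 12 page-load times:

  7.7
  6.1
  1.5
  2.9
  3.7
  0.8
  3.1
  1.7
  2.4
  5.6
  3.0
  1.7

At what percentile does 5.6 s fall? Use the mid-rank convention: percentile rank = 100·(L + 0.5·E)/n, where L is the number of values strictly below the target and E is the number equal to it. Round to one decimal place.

Sorted: 0.8, 1.5, 1.7, 1.7, 2.4, 2.9, 3.0, 3.1, 3.7, 5.6, 6.1, 7.7.
Count below 5.6: L = 9; count equal: E = 1; n = 12.
Percentile rank = 100·(9 + 0.5·1)/12 = 100·9.5/12 = 79.17.

79.2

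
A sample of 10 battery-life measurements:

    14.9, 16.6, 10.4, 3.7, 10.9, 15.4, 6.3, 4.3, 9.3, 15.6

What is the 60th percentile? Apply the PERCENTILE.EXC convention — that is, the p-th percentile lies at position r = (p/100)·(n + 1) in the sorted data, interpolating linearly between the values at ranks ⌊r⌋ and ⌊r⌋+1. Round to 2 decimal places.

Sorted: 3.7, 4.3, 6.3, 9.3, 10.4, 10.9, 14.9, 15.4, 15.6, 16.6.
n = 10.
r = (60/100)·(10 + 1) = 6.6.
Rank 6 is 10.9 and rank 7 is 14.9.
Interpolate: 10.9 + 0.6·(14.9 − 10.9) = 10.9 + 0.6·4 = 13.3.

13.30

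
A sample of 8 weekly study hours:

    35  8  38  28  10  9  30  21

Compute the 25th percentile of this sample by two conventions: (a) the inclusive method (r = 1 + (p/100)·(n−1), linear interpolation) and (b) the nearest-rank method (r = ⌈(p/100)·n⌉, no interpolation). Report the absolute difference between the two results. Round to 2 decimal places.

0.75

Sorted: 8, 9, 10, 21, 28, 30, 35, 38.
n = 8.
(a) r = 2.75; between ranks 2 (9) and 3 (10): 9.75.
(b) the nearest-rank method: rank 2 → 9.
|9.75 − 9| = 0.75.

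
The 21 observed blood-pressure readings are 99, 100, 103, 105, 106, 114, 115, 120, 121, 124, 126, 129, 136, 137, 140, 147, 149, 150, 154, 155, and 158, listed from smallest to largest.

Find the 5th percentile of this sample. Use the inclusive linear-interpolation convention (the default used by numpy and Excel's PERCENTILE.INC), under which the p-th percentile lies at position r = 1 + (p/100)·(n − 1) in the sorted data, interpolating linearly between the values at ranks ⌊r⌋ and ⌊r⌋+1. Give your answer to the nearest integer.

100

n = 21.
r = 1 + (5/100)·(21 − 1) = 1 + 1 = 2.
r is an integer, so P5 is the value at rank 2: 100.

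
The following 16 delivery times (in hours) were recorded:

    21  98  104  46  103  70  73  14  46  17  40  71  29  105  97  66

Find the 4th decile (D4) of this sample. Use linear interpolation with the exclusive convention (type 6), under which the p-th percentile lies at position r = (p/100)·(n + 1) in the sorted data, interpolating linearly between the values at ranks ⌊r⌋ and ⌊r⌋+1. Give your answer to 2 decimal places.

Sorted: 14, 17, 21, 29, 40, 46, 46, 66, 70, 71, 73, 97, 98, 103, 104, 105.
n = 16.
r = (40/100)·(16 + 1) = 6.8.
Rank 6 is 46 and rank 7 is 46.
Interpolate: 46 + 0.8·(46 − 46) = 46 + 0.8·0 = 46.

46.00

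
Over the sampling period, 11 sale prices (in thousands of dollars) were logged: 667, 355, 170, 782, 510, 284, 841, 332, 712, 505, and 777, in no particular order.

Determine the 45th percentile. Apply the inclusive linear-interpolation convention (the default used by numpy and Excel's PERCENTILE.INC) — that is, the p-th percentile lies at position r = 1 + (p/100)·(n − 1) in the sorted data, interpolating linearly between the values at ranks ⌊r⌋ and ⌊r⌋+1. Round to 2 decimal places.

Sorted: 170, 284, 332, 355, 505, 510, 667, 712, 777, 782, 841.
n = 11.
r = 1 + (45/100)·(11 − 1) = 1 + 4.5 = 5.5.
Rank 5 is 505 and rank 6 is 510.
Interpolate: 505 + 0.5·(510 − 505) = 505 + 0.5·5 = 507.5.

507.50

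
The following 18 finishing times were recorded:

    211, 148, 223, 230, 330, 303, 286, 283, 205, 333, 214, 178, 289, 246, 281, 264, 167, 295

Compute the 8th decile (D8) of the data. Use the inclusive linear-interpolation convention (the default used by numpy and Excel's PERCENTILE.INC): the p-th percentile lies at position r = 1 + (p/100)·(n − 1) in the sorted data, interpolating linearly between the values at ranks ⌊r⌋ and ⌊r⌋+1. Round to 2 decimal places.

Sorted: 148, 167, 178, 205, 211, 214, 223, 230, 246, 264, 281, 283, 286, 289, 295, 303, 330, 333.
n = 18.
r = 1 + (80/100)·(18 − 1) = 1 + 13.6 = 14.6.
Rank 14 is 289 and rank 15 is 295.
Interpolate: 289 + 0.6·(295 − 289) = 289 + 0.6·6 = 292.6.

292.60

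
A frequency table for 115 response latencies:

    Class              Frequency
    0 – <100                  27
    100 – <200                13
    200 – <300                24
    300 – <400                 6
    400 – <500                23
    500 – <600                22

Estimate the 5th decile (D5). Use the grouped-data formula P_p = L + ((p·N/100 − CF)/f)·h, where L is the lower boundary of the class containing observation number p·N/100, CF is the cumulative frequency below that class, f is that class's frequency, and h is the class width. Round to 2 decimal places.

N = 115; target position k = 50/100 · 115 = 57.5.
Cumulative frequencies: 27, 40, 64, 70, 93, 115.
Observation 57.5 falls in the class 200 – <300.
L = 200, CF = 40, f = 24, h = 100.
P50 = 200 + ((57.5 − 40)/24)·100 = 200 + 72.9167 = 272.917.

272.92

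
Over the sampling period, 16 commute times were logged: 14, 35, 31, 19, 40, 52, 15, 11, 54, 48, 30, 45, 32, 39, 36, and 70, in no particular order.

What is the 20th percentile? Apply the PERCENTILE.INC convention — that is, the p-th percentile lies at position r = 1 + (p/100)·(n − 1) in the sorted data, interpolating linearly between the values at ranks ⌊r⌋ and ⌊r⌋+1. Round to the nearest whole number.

19

Sorted: 11, 14, 15, 19, 30, 31, 32, 35, 36, 39, 40, 45, 48, 52, 54, 70.
n = 16.
r = 1 + (20/100)·(16 − 1) = 1 + 3 = 4.
r is an integer, so P20 is the value at rank 4: 19.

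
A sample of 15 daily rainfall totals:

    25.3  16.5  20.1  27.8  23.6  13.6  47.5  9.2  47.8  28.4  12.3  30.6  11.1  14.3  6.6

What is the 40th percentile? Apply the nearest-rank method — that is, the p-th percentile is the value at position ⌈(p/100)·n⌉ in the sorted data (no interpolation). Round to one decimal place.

14.3

Sorted: 6.6, 9.2, 11.1, 12.3, 13.6, 14.3, 16.5, 20.1, 23.6, 25.3, 27.8, 28.4, 30.6, 47.5, 47.8.
n = 15.
Position = ⌈40/100 · 15⌉ = ⌈6⌉ = 6.
The value at rank 6 is 14.3.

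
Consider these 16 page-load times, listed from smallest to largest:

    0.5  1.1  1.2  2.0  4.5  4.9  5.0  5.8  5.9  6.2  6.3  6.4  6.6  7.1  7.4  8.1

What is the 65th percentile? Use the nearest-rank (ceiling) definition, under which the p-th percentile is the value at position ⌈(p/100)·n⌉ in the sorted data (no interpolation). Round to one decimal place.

n = 16.
Position = ⌈65/100 · 16⌉ = ⌈10.4⌉ = 11.
The value at rank 11 is 6.3.

6.3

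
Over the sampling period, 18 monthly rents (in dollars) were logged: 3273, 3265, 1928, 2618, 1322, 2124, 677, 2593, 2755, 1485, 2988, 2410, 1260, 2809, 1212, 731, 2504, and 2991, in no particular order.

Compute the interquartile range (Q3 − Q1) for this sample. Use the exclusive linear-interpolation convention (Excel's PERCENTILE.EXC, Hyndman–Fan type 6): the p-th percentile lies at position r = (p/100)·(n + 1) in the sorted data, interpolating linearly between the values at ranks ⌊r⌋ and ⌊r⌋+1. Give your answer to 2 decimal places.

1547.25

Sorted: 677, 731, 1212, 1260, 1322, 1485, 1928, 2124, 2410, 2504, 2593, 2618, 2755, 2809, 2988, 2991, 3265, 3273.
n = 18.
P25: r = 4.75; ranks 4–5 are 1260, 1322; interpolating gives 1306.5.
P75: r = 14.25; ranks 14–15 are 2809, 2988; interpolating gives 2853.75.
Difference: 2853.75 − 1306.5 = 1547.25.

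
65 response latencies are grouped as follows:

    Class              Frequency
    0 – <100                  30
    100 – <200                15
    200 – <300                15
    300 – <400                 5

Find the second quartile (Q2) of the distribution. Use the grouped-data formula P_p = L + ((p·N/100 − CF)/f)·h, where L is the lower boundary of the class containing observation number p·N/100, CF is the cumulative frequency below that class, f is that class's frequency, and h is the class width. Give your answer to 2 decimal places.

116.67

N = 65; target position k = 50/100 · 65 = 32.5.
Cumulative frequencies: 30, 45, 60, 65.
Observation 32.5 falls in the class 100 – <200.
L = 100, CF = 30, f = 15, h = 100.
P50 = 100 + ((32.5 − 30)/15)·100 = 100 + 16.6667 = 116.667.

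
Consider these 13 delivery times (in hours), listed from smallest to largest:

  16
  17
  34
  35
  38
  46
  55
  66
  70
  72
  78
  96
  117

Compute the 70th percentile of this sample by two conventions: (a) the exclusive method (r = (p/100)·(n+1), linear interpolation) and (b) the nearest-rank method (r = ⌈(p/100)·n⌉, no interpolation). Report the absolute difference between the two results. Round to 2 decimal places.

n = 13.
(a) r = 9.8; between ranks 9 (70) and 10 (72): 71.6.
(b) the nearest-rank method: rank 10 → 72.
|71.6 − 72| = 0.4.

0.40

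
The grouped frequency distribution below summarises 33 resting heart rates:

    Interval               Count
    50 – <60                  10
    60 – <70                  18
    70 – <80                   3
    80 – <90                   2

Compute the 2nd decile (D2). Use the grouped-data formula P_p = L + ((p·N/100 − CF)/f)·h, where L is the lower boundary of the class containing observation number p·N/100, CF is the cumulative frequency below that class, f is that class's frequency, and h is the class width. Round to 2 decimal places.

56.60

N = 33; target position k = 20/100 · 33 = 6.6.
Cumulative frequencies: 10, 28, 31, 33.
Observation 6.6 falls in the class 50 – <60.
L = 50, CF = 0, f = 10, h = 10.
P20 = 50 + ((6.6 − 0)/10)·10 = 50 + 6.6 = 56.6.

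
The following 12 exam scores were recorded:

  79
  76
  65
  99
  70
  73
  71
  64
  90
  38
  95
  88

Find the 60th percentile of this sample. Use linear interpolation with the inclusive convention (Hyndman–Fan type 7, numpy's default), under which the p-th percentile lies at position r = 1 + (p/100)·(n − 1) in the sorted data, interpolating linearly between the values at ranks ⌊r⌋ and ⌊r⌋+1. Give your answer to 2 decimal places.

Sorted: 38, 64, 65, 70, 71, 73, 76, 79, 88, 90, 95, 99.
n = 12.
r = 1 + (60/100)·(12 − 1) = 1 + 6.6 = 7.6.
Rank 7 is 76 and rank 8 is 79.
Interpolate: 76 + 0.6·(79 − 76) = 76 + 0.6·3 = 77.8.

77.80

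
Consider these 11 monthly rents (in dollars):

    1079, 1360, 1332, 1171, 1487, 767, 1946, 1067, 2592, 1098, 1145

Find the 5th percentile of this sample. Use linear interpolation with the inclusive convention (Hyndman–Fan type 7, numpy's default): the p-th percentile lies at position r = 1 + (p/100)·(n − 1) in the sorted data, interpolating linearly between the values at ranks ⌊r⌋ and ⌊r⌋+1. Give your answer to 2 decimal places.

Sorted: 767, 1067, 1079, 1098, 1145, 1171, 1332, 1360, 1487, 1946, 2592.
n = 11.
r = 1 + (5/100)·(11 − 1) = 1 + 0.5 = 1.5.
Rank 1 is 767 and rank 2 is 1067.
Interpolate: 767 + 0.5·(1067 − 767) = 767 + 0.5·300 = 917.

917.00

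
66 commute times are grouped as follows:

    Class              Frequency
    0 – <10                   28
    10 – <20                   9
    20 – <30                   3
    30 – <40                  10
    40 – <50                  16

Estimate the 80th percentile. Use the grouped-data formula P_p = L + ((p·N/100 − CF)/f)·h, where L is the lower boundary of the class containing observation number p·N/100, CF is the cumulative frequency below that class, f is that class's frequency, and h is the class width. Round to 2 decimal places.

N = 66; target position k = 80/100 · 66 = 52.8.
Cumulative frequencies: 28, 37, 40, 50, 66.
Observation 52.8 falls in the class 40 – <50.
L = 40, CF = 50, f = 16, h = 10.
P80 = 40 + ((52.8 − 50)/16)·10 = 40 + 1.75 = 41.75.

41.75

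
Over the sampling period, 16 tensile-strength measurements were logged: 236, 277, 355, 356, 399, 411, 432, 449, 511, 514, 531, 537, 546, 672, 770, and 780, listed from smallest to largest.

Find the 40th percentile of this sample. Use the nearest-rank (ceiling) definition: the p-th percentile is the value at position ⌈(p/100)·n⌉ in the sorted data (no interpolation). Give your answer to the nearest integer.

432

n = 16.
Position = ⌈40/100 · 16⌉ = ⌈6.4⌉ = 7.
The value at rank 7 is 432.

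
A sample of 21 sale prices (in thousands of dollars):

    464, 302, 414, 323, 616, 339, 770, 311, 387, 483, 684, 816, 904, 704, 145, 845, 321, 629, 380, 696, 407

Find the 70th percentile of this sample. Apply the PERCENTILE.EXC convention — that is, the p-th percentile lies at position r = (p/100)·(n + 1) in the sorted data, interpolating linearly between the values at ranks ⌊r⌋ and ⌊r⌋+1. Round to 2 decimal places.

Sorted: 145, 302, 311, 321, 323, 339, 380, 387, 407, 414, 464, 483, 616, 629, 684, 696, 704, 770, 816, 845, 904.
n = 21.
r = (70/100)·(21 + 1) = 15.4.
Rank 15 is 684 and rank 16 is 696.
Interpolate: 684 + 0.4·(696 − 684) = 684 + 0.4·12 = 688.8.

688.80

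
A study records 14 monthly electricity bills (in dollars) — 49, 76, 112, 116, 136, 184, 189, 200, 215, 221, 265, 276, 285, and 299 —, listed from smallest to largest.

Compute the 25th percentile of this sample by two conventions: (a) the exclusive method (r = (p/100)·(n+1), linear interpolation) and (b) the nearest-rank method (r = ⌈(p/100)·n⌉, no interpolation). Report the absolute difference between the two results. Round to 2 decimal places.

n = 14.
(a) r = 3.75; between ranks 3 (112) and 4 (116): 115.
(b) the nearest-rank method: rank 4 → 116.
|115 − 116| = 1.

1.00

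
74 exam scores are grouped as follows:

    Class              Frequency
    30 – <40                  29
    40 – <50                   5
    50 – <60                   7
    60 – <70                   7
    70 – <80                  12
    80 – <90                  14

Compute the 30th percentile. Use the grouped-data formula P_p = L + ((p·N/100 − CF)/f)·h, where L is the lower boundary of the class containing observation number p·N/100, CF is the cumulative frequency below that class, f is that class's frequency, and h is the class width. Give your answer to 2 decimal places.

N = 74; target position k = 30/100 · 74 = 22.2.
Cumulative frequencies: 29, 34, 41, 48, 60, 74.
Observation 22.2 falls in the class 30 – <40.
L = 30, CF = 0, f = 29, h = 10.
P30 = 30 + ((22.2 − 0)/29)·10 = 30 + 7.65517 = 37.6552.

37.66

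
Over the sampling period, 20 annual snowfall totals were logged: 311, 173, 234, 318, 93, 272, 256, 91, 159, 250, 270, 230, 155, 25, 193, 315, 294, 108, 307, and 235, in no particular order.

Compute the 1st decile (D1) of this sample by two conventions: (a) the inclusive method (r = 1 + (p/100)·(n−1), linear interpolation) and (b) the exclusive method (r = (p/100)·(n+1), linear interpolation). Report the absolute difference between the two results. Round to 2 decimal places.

Sorted: 25, 91, 93, 108, 155, 159, 173, 193, 230, 234, 235, 250, 256, 270, 272, 294, 307, 311, 315, 318.
n = 20.
(a) r = 2.9; between ranks 2 (91) and 3 (93): 92.8.
(b) r = 2.1; between ranks 2 (91) and 3 (93): 91.2.
|92.8 − 91.2| = 1.6.

1.60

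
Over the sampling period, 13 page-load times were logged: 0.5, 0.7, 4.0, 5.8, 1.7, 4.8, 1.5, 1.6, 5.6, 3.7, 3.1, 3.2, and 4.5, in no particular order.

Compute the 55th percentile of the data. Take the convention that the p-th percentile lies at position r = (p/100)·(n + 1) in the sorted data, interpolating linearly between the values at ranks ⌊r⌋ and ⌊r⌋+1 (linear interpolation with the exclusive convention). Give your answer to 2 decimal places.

Sorted: 0.5, 0.7, 1.5, 1.6, 1.7, 3.1, 3.2, 3.7, 4.0, 4.5, 4.8, 5.6, 5.8.
n = 13.
r = (55/100)·(13 + 1) = 7.7.
Rank 7 is 3.2 and rank 8 is 3.7.
Interpolate: 3.2 + 0.7·(3.7 − 3.2) = 3.2 + 0.7·0.5 = 3.55.

3.55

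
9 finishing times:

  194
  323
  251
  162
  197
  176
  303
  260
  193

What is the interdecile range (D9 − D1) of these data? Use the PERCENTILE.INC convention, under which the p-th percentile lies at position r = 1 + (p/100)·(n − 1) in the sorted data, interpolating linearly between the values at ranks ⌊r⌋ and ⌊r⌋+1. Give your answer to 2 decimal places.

Sorted: 162, 176, 193, 194, 197, 251, 260, 303, 323.
n = 9.
P10: r = 1.8; ranks 1–2 are 162, 176; interpolating gives 173.2.
P90: r = 8.2; ranks 8–9 are 303, 323; interpolating gives 307.
Difference: 307 − 173.2 = 133.8.

133.80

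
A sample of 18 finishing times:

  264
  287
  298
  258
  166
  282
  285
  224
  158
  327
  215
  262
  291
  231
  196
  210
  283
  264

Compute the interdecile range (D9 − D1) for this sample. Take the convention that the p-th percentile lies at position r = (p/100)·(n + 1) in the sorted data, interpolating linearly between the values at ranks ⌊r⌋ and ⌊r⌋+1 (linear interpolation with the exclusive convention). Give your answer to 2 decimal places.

135.70

Sorted: 158, 166, 196, 210, 215, 224, 231, 258, 262, 264, 264, 282, 283, 285, 287, 291, 298, 327.
n = 18.
P10: r = 1.9; ranks 1–2 are 158, 166; interpolating gives 165.2.
P90: r = 17.1; ranks 17–18 are 298, 327; interpolating gives 300.9.
Difference: 300.9 − 165.2 = 135.7.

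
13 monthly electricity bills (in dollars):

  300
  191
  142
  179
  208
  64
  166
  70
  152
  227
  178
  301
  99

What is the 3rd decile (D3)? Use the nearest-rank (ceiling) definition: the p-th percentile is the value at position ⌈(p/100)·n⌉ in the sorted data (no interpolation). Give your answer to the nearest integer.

Sorted: 64, 70, 99, 142, 152, 166, 178, 179, 191, 208, 227, 300, 301.
n = 13.
Position = ⌈30/100 · 13⌉ = ⌈3.9⌉ = 4.
The value at rank 4 is 142.

142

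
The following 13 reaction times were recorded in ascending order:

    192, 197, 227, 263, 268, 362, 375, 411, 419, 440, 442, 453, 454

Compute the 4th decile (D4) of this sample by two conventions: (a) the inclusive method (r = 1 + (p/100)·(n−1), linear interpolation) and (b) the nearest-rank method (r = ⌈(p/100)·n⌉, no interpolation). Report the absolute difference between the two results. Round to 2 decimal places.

n = 13.
(a) r = 5.8; between ranks 5 (268) and 6 (362): 343.2.
(b) the nearest-rank method: rank 6 → 362.
|343.2 − 362| = 18.8.

18.80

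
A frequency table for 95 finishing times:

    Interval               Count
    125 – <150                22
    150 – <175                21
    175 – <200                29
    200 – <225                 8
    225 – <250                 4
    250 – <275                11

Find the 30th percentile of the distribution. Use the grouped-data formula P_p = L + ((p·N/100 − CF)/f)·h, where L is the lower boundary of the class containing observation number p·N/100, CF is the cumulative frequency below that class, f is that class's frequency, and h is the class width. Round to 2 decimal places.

N = 95; target position k = 30/100 · 95 = 28.5.
Cumulative frequencies: 22, 43, 72, 80, 84, 95.
Observation 28.5 falls in the class 150 – <175.
L = 150, CF = 22, f = 21, h = 25.
P30 = 150 + ((28.5 − 22)/21)·25 = 150 + 7.7381 = 157.738.

157.74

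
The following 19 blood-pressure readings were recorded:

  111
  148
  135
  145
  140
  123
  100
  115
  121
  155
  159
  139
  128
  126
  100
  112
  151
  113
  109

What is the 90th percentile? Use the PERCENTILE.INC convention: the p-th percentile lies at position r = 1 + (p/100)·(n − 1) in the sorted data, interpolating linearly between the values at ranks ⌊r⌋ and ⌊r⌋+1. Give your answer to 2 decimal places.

151.80

Sorted: 100, 100, 109, 111, 112, 113, 115, 121, 123, 126, 128, 135, 139, 140, 145, 148, 151, 155, 159.
n = 19.
r = 1 + (90/100)·(19 − 1) = 1 + 16.2 = 17.2.
Rank 17 is 151 and rank 18 is 155.
Interpolate: 151 + 0.2·(155 − 151) = 151 + 0.2·4 = 151.8.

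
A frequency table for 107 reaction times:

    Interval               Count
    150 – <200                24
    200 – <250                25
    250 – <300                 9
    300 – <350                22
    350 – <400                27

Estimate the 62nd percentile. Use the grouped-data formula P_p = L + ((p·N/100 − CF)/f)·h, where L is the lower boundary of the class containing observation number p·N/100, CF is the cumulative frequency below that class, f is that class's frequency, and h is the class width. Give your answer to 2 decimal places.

318.95

N = 107; target position k = 62/100 · 107 = 66.34.
Cumulative frequencies: 24, 49, 58, 80, 107.
Observation 66.34 falls in the class 300 – <350.
L = 300, CF = 58, f = 22, h = 50.
P62 = 300 + ((66.34 − 58)/22)·50 = 300 + 18.9545 = 318.955.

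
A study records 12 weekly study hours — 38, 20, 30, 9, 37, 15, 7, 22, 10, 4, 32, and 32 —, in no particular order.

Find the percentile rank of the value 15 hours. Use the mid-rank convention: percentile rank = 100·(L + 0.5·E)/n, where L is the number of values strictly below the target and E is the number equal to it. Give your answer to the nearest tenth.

Sorted: 4, 7, 9, 10, 15, 20, 22, 30, 32, 32, 37, 38.
Count below 15: L = 4; count equal: E = 1; n = 12.
Percentile rank = 100·(4 + 0.5·1)/12 = 100·4.5/12 = 37.5.

37.5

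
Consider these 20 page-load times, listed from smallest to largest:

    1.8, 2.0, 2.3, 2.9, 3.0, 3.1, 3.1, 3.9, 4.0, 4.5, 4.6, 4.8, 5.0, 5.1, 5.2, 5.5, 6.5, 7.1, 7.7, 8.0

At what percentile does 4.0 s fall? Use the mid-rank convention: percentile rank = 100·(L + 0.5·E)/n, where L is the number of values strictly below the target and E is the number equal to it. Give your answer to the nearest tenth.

42.5

Count below 4.0: L = 8; count equal: E = 1; n = 20.
Percentile rank = 100·(8 + 0.5·1)/20 = 100·8.5/20 = 42.5.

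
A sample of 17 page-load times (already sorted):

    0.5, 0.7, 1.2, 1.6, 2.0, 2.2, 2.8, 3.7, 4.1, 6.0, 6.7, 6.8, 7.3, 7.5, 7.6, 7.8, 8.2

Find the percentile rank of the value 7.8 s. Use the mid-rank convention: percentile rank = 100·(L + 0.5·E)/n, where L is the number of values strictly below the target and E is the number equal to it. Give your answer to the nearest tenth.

Count below 7.8: L = 15; count equal: E = 1; n = 17.
Percentile rank = 100·(15 + 0.5·1)/17 = 100·15.5/17 = 91.18.

91.2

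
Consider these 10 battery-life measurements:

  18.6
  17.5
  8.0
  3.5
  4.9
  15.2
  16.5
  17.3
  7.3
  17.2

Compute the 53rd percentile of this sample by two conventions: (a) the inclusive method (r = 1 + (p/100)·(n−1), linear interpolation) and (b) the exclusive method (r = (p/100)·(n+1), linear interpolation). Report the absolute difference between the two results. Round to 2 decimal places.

0.08

Sorted: 3.5, 4.9, 7.3, 8.0, 15.2, 16.5, 17.2, 17.3, 17.5, 18.6.
n = 10.
(a) r = 5.77; between ranks 5 (15.2) and 6 (16.5): 16.201.
(b) r = 5.83; between ranks 5 (15.2) and 6 (16.5): 16.279.
|16.201 − 16.279| = 0.078.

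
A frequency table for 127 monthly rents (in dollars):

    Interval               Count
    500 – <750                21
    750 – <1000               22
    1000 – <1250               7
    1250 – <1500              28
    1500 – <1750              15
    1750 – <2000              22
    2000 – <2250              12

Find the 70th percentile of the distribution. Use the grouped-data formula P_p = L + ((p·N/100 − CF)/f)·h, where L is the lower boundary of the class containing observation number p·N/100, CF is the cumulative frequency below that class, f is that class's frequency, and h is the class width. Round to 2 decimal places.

N = 127; target position k = 70/100 · 127 = 88.9.
Cumulative frequencies: 21, 43, 50, 78, 93, 115, 127.
Observation 88.9 falls in the class 1500 – <1750.
L = 1500, CF = 78, f = 15, h = 250.
P70 = 1500 + ((88.9 − 78)/15)·250 = 1500 + 181.667 = 1681.67.

1681.67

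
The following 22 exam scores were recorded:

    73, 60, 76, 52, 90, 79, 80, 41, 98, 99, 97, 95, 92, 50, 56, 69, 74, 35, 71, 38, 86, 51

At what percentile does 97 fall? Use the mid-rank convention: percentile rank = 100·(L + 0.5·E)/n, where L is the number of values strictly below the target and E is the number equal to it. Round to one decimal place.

Sorted: 35, 38, 41, 50, 51, 52, 56, 60, 69, 71, 73, 74, 76, 79, 80, 86, 90, 92, 95, 97, 98, 99.
Count below 97: L = 19; count equal: E = 1; n = 22.
Percentile rank = 100·(19 + 0.5·1)/22 = 100·19.5/22 = 88.64.

88.6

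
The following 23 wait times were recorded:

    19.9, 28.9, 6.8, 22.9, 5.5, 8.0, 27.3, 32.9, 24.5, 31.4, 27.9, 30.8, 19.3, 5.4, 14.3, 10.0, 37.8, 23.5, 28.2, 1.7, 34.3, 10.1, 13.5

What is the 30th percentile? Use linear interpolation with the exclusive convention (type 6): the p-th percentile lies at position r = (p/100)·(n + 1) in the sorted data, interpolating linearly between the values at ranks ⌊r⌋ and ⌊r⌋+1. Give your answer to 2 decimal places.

10.78

Sorted: 1.7, 5.4, 5.5, 6.8, 8.0, 10.0, 10.1, 13.5, 14.3, 19.3, 19.9, 22.9, 23.5, 24.5, 27.3, 27.9, 28.2, 28.9, 30.8, 31.4, 32.9, 34.3, 37.8.
n = 23.
r = (30/100)·(23 + 1) = 7.2.
Rank 7 is 10.1 and rank 8 is 13.5.
Interpolate: 10.1 + 0.2·(13.5 − 10.1) = 10.1 + 0.2·3.4 = 10.78.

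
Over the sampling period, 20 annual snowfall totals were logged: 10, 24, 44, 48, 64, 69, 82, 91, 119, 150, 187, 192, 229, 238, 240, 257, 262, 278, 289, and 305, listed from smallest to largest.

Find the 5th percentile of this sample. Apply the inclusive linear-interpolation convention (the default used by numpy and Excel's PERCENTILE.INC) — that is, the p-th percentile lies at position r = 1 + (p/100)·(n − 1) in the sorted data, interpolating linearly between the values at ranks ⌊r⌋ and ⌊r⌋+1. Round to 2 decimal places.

23.30

n = 20.
r = 1 + (5/100)·(20 − 1) = 1 + 0.95 = 1.95.
Rank 1 is 10 and rank 2 is 24.
Interpolate: 10 + 0.95·(24 − 10) = 10 + 0.95·14 = 23.3.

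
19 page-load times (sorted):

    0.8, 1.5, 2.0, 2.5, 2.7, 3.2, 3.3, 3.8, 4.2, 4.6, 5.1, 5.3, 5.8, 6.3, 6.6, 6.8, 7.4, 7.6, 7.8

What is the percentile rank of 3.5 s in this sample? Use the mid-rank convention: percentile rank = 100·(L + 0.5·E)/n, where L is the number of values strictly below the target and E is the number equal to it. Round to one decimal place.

36.8

Count below 3.5: L = 7; count equal: E = 0; n = 19.
Percentile rank = 100·(7 + 0.5·0)/19 = 100·7/19 = 36.84.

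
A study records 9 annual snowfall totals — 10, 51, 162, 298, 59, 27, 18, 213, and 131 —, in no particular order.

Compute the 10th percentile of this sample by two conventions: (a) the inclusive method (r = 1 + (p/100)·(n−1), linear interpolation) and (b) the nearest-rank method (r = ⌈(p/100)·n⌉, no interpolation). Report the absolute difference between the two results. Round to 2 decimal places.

6.40

Sorted: 10, 18, 27, 51, 59, 131, 162, 213, 298.
n = 9.
(a) r = 1.8; between ranks 1 (10) and 2 (18): 16.4.
(b) the nearest-rank method: rank 1 → 10.
|16.4 − 10| = 6.4.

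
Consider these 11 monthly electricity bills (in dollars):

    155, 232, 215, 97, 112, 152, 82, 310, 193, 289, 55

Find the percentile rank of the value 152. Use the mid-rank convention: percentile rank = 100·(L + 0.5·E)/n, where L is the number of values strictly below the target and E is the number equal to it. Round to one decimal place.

40.9

Sorted: 55, 82, 97, 112, 152, 155, 193, 215, 232, 289, 310.
Count below 152: L = 4; count equal: E = 1; n = 11.
Percentile rank = 100·(4 + 0.5·1)/11 = 100·4.5/11 = 40.91.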